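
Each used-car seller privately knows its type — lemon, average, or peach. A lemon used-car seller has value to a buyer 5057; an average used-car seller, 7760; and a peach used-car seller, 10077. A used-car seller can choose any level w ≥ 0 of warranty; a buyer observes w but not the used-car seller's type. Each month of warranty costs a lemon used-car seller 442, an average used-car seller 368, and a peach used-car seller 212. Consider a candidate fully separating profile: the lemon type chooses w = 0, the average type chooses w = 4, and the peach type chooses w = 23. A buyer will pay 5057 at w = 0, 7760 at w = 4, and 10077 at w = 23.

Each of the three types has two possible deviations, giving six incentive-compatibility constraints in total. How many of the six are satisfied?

4

Average (own payoff 7760 − 368×4 = 6288): to w=0 gives 5057 → no gain ✓; to w=23 gives 10077 − 368×23 = 1613 → no gain ✓.
Lemon (own payoff 5057): to w=4 gives 7760 − 442×4 = 5992 → profitable ✗; to w=23 gives 10077 − 442×23 = -89 → no gain ✓.
Peach (own payoff 10077 − 212×23 = 5201): to w=0 gives 5057 → no gain ✓; to w=4 gives 7760 − 212×4 = 6912 → profitable ✗.
4 of the 6 constraints hold; not an equilibrium.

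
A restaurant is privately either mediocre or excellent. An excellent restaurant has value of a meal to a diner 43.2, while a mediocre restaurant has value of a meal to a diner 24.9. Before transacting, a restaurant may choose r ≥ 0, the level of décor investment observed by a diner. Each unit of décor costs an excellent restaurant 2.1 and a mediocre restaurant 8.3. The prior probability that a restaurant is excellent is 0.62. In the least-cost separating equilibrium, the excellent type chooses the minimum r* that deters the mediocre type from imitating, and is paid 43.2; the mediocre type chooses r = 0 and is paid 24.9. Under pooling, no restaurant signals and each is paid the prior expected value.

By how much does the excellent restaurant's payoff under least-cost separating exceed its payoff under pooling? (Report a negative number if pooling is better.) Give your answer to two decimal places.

2.32

Least-cost separating signal: r* solves 24.9 = 43.2 − 8.3·r*, so r* = (43.2 − 24.9)/8.3 ≈ 2.2048.
Excellent type's separating payoff: 43.2 − 2.1 × r* = 43.2 − 2.1 × (43.2 − 24.9)/8.3 = 43.2 − 38.43/8.3 ≈ 38.5699.
Pooling payoff: 0.62 × 43.2 + 0.38 × 24.9 = 36.246.
Difference: 38.5699 − 36.246 = 2.3239, i.e. 2.32 to two decimal places.
The excellent type prefers to separate.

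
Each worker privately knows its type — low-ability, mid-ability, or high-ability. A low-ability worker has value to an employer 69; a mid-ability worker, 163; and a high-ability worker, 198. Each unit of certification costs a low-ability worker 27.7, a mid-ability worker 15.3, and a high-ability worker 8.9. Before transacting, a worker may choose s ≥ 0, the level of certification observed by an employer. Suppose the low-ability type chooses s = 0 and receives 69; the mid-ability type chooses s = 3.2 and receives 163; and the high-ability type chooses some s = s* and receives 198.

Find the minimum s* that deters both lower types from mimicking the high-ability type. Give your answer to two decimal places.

Low-ability type (on-path payoff 69) won't mimic when 69 ≥ 198 − 27.7·s*, i.e. s* ≥ 4.66.
Mid-ability type (on-path payoff 163 − 15.3×3.2 = 114.04) won't mimic when 114.04 ≥ 198 − 15.3·s*, i.e. s* ≥ 5.49.
Both must hold, so s* = max(4.66, 5.49) = 5.49. The mid-ability type's constraint binds.

5.49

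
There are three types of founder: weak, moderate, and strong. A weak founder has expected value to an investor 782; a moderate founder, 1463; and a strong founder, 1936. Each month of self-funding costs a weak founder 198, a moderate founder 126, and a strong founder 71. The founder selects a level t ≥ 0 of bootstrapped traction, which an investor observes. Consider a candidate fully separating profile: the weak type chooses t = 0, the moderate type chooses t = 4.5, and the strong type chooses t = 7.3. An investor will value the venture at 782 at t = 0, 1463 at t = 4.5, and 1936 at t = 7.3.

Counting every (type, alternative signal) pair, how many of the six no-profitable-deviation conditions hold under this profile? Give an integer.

5

Weak (own payoff 782): to t=4.5 gives 1463 − 198×4.5 = 572 → no gain ✓; to t=7.3 gives 1936 − 198×7.3 = 490.6 → no gain ✓.
Strong (own payoff 1936 − 71×7.3 = 1417.7): to t=0 gives 782 → no gain ✓; to t=4.5 gives 1463 − 71×4.5 = 1143.5 → no gain ✓.
Moderate (own payoff 1463 − 126×4.5 = 896): to t=0 gives 782 → no gain ✓; to t=7.3 gives 1936 − 126×7.3 = 1016.2 → profitable ✗.
5 of the 6 constraints hold; not an equilibrium.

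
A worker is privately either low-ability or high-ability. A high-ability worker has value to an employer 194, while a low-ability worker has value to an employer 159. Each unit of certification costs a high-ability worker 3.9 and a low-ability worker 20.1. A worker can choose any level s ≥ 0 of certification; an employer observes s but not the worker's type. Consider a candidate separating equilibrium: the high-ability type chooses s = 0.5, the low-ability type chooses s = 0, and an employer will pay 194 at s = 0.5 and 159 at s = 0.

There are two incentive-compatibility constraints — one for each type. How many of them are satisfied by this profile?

1

High-ability type: signal → 194 − 3.9 × 0.5 = 192.05; deviate to 0 → 159. IC holds (192.05 ≥ 159).
Low-ability type: stay at 0 → 159; mimic → 194 − 20.1 × 0.5 = 183.95. IC fails (159 < 183.95).
1 of 2 constraints hold, so this profile is not an equilibrium.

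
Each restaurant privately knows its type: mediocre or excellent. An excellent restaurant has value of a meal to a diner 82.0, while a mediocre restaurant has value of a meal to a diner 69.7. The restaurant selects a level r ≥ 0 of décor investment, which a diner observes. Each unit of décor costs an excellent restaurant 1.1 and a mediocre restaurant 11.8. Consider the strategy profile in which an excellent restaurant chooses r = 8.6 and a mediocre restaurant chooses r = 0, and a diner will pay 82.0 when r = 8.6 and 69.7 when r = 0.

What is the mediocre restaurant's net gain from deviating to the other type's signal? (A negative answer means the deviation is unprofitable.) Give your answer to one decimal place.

Playing r = 0 the mediocre restaurant receives 69.7.
Deviating to r = 8.6 brings payment 82.0 at cost 11.8 × 8.6 = 101.48, netting -19.48.
Gain from deviating: -19.48 − 69.7 = -89.18, i.e. -89.2 to one decimal place.
The gain is negative, so the mediocre type's incentive-compatibility constraint is satisfied.

-89.2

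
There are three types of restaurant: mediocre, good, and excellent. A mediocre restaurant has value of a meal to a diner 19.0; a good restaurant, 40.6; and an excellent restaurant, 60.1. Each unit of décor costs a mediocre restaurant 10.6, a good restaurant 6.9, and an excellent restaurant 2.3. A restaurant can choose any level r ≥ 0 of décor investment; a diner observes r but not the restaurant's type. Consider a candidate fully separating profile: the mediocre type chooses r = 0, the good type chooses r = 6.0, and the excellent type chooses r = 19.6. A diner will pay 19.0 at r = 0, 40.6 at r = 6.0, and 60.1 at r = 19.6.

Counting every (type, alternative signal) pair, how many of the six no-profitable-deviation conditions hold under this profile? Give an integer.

3

Excellent (own payoff 60.1 − 2.3×19.6 = 15.02): to r=0 gives 19.0 → profitable ✗; to r=6.0 gives 40.6 − 2.3×6.0 = 26.8 → profitable ✗.
Good (own payoff 40.6 − 6.9×6.0 = -0.8): to r=0 gives 19.0 → profitable ✗; to r=19.6 gives 60.1 − 6.9×19.6 = -75.14 → no gain ✓.
Mediocre (own payoff 19.0): to r=6.0 gives 40.6 − 10.6×6.0 = -23 → no gain ✓; to r=19.6 gives 60.1 − 10.6×19.6 = -147.66 → no gain ✓.
3 of the 6 constraints hold; not an equilibrium.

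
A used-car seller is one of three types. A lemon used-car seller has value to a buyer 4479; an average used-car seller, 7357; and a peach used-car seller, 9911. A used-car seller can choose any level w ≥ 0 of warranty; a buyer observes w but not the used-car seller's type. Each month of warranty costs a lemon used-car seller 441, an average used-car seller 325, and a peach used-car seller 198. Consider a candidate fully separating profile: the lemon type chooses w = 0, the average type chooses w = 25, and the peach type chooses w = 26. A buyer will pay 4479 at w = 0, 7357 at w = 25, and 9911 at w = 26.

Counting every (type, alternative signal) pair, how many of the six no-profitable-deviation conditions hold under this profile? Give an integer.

4

Average (own payoff 7357 − 325×25 = -768): to w=0 gives 4479 → profitable ✗; to w=26 gives 9911 − 325×26 = 1461 → profitable ✗.
Lemon (own payoff 4479): to w=25 gives 7357 − 441×25 = -3668 → no gain ✓; to w=26 gives 9911 − 441×26 = -1555 → no gain ✓.
Peach (own payoff 9911 − 198×26 = 4763): to w=0 gives 4479 → no gain ✓; to w=25 gives 7357 − 198×25 = 2407 → no gain ✓.
4 of the 6 constraints hold; not an equilibrium.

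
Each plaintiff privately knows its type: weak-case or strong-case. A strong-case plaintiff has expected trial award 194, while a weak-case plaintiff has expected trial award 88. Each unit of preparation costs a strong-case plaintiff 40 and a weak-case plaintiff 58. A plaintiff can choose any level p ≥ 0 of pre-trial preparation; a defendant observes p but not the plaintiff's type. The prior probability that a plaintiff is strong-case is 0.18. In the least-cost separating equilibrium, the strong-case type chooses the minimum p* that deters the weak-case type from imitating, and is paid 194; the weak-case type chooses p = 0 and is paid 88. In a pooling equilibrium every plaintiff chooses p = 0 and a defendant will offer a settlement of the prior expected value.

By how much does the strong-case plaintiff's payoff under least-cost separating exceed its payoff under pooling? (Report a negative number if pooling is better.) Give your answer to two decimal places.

Least-cost separating signal: p* solves 88 = 194 − 58·p*, so p* = (194 − 88)/58 ≈ 1.8276.
Strong-case type's separating payoff: 194 − 40 × p* = 194 − 40 × (194 − 88)/58 = 194 − 4240/58 ≈ 120.8966.
Pooling payoff: 0.18 × 194 + 0.82 × 88 = 107.08.
Difference: 120.8966 − 107.08 = 13.8166, i.e. 13.82 to two decimal places.
The strong-case type prefers to separate.

13.82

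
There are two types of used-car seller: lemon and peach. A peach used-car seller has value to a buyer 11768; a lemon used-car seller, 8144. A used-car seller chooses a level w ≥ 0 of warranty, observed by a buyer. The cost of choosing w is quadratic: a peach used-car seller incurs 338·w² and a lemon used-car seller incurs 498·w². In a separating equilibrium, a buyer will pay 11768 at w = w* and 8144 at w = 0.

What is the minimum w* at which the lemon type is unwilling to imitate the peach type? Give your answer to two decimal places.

The lemon type at w = 0 receives 8144; imitating at w* yields 11768 − 498·w*².
Indifference: 8144 = 11768 − 498·w*², so w*² = (11768 − 8144) / 498 ≈ 7.2771.
w* = √7.2771 ≈ 2.70.

2.70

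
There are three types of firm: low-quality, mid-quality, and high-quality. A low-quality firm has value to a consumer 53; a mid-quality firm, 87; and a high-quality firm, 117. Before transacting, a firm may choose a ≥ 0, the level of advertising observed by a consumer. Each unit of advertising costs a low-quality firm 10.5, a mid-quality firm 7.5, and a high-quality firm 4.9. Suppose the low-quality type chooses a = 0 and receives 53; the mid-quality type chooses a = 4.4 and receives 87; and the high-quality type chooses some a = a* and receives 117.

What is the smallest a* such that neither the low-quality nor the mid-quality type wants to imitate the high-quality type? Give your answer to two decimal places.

Mid-quality type (on-path payoff 87 − 7.5×4.4 = 54) won't mimic when 54 ≥ 117 − 7.5·a*, i.e. a* ≥ 8.40.
Low-quality type (on-path payoff 53) won't mimic when 53 ≥ 117 − 10.5·a*, i.e. a* ≥ 6.10.
Both must hold, so a* = max(6.10, 8.40) = 8.40. The mid-quality type's constraint binds.

8.40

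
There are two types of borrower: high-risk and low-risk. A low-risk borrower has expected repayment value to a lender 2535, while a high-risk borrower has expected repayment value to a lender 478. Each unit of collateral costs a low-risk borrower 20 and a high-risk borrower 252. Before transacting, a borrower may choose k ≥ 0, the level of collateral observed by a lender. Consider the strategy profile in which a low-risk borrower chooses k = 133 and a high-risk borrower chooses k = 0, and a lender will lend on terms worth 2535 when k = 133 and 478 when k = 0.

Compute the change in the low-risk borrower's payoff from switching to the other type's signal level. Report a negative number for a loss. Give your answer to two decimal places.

Playing k = 133 the low-risk borrower receives 2535 − 20 × 133 = -125.
Deviating to k = 0 yields 478 instead.
Gain from deviating: 478 − (-125) = 603.00.
The gain is positive, so the low-risk type's incentive-compatibility constraint is violated — this profile is not a separating equilibrium.

603.00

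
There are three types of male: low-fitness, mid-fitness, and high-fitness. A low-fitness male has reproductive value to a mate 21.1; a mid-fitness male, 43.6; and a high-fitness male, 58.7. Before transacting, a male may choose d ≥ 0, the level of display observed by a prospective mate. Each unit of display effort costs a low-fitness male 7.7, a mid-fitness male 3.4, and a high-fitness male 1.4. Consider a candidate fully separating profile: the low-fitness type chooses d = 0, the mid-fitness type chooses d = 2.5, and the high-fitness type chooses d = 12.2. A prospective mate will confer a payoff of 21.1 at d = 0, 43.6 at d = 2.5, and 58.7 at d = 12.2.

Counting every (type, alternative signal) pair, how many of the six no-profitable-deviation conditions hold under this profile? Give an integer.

Low-fitness (own payoff 21.1): to d=2.5 gives 43.6 − 7.7×2.5 = 24.35 → profitable ✗; to d=12.2 gives 58.7 − 7.7×12.2 = -35.24 → no gain ✓.
High-fitness (own payoff 58.7 − 1.4×12.2 = 41.62): to d=0 gives 21.1 → no gain ✓; to d=2.5 gives 43.6 − 1.4×2.5 = 40.1 → no gain ✓.
Mid-fitness (own payoff 43.6 − 3.4×2.5 = 35.1): to d=0 gives 21.1 → no gain ✓; to d=12.2 gives 58.7 − 3.4×12.2 = 17.22 → no gain ✓.
5 of the 6 constraints hold; not an equilibrium.

5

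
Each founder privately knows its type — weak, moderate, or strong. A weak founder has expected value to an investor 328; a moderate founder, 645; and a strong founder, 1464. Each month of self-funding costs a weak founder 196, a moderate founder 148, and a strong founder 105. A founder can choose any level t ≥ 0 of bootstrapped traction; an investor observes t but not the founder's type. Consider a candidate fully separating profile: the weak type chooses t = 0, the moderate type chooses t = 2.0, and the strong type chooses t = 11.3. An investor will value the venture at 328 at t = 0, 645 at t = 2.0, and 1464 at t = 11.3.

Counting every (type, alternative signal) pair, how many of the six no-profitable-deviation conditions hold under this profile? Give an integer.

4

Moderate (own payoff 645 − 148×2.0 = 349): to t=0 gives 328 → no gain ✓; to t=11.3 gives 1464 − 148×11.3 = -208.4 → no gain ✓.
Weak (own payoff 328): to t=2.0 gives 645 − 196×2.0 = 253 → no gain ✓; to t=11.3 gives 1464 − 196×11.3 = -750.8 → no gain ✓.
Strong (own payoff 1464 − 105×11.3 = 277.5): to t=0 gives 328 → profitable ✗; to t=2.0 gives 645 − 105×2.0 = 435 → profitable ✗.
4 of the 6 constraints hold; not an equilibrium.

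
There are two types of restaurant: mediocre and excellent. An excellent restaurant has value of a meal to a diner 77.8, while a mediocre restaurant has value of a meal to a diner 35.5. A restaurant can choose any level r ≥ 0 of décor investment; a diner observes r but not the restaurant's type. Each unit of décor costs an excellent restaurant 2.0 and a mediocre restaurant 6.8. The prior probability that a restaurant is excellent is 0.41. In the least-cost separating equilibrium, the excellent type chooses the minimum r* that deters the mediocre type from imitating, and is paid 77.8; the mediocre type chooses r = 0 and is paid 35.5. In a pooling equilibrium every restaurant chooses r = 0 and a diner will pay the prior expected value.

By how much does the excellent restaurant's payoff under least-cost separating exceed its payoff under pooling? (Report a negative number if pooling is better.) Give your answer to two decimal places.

Least-cost separating signal: r* solves 35.5 = 77.8 − 6.8·r*, so r* = (77.8 − 35.5)/6.8 ≈ 6.2206.
Excellent type's separating payoff: 77.8 − 2.0 × r* = 77.8 − 2.0 × (77.8 − 35.5)/6.8 = 77.8 − 84.6/6.8 ≈ 65.3588.
Pooling payoff: 0.41 × 77.8 + 0.59 × 35.5 = 52.843.
Difference: 65.3588 − 52.843 = 12.5158, i.e. 12.52 to two decimal places.
The excellent type prefers to separate.

12.52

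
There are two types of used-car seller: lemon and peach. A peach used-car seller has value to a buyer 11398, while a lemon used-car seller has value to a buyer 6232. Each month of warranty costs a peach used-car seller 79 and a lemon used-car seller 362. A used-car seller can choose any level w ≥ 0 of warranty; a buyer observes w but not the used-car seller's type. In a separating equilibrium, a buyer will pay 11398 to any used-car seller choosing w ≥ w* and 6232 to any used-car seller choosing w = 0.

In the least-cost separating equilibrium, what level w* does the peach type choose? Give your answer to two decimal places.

14.27

A lemon used-car seller choosing w = 0 receives 6232.
Imitating at w* instead would pay 11398 at cost 362·w*, netting 11398 − 362·w*.
Indifference: 6232 = 11398 − 362·w*, so w* = (11398 − 6232) / 362 ≈ 14.27.
This is the lemon type's binding incentive-compatibility constraint; any w ≥ 14.27 sustains separation on that side.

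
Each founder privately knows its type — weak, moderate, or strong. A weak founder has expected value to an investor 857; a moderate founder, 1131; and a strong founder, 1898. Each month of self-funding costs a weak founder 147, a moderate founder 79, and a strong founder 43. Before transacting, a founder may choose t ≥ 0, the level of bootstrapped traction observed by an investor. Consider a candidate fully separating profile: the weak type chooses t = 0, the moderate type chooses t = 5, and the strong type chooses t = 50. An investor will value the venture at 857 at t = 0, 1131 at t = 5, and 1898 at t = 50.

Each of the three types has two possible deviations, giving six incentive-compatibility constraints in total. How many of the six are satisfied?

3

Moderate (own payoff 1131 − 79×5 = 736): to t=0 gives 857 → profitable ✗; to t=50 gives 1898 − 79×50 = -2052 → no gain ✓.
Strong (own payoff 1898 − 43×50 = -252): to t=0 gives 857 → profitable ✗; to t=5 gives 1131 − 43×5 = 916 → profitable ✗.
Weak (own payoff 857): to t=5 gives 1131 − 147×5 = 396 → no gain ✓; to t=50 gives 1898 − 147×50 = -5452 → no gain ✓.
3 of the 6 constraints hold; not an equilibrium.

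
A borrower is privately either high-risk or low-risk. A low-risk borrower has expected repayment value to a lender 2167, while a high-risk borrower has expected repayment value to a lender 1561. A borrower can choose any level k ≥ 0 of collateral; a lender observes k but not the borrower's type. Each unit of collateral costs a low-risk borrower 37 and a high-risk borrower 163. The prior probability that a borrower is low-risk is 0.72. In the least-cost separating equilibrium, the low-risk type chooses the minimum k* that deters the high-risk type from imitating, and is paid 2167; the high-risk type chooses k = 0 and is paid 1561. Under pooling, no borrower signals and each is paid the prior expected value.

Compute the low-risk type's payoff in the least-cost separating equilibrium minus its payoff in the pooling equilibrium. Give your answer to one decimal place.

32.1

Least-cost separating signal: k* solves 1561 = 2167 − 163·k*, so k* = (2167 − 1561)/163 ≈ 3.7178.
Low-risk type's separating payoff: 2167 − 37 × k* = 2167 − 37 × (2167 − 1561)/163 = 2167 − 22422/163 ≈ 2029.442.
Pooling payoff: 0.72 × 2167 + 0.28 × 1561 = 1997.32.
Difference: 2029.442 − 1997.32 = 32.122, i.e. 32.1 to one decimal place.
The low-risk type prefers to separate.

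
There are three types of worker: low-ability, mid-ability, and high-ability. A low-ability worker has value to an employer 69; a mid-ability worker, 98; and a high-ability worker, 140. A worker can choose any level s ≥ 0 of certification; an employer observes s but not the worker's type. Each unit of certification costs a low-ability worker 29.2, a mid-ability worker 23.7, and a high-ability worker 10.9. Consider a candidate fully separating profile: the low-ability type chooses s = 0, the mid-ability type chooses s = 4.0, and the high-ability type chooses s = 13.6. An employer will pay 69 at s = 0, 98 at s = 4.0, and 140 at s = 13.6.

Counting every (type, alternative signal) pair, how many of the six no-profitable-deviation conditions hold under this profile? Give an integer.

Mid-ability (own payoff 98 − 23.7×4.0 = 3.2): to s=0 gives 69 → profitable ✗; to s=13.6 gives 140 − 23.7×13.6 = -182.32 → no gain ✓.
Low-ability (own payoff 69): to s=4.0 gives 98 − 29.2×4.0 = -18.8 → no gain ✓; to s=13.6 gives 140 − 29.2×13.6 = -257.12 → no gain ✓.
High-ability (own payoff 140 − 10.9×13.6 = -8.24): to s=0 gives 69 → profitable ✗; to s=4.0 gives 98 − 10.9×4.0 = 54.4 → profitable ✗.
3 of the 6 constraints hold; not an equilibrium.

3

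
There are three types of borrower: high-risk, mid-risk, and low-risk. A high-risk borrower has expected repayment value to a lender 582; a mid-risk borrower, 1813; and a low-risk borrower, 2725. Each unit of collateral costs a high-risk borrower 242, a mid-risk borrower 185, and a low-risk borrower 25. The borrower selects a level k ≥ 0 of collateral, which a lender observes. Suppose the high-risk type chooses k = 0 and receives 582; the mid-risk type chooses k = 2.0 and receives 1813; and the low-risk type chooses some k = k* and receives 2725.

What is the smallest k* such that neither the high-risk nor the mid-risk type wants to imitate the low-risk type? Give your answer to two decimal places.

8.86

Mid-risk type (on-path payoff 1813 − 185×2.0 = 1443) won't mimic when 1443 ≥ 2725 − 185·k*, i.e. k* ≥ 6.93.
High-risk type (on-path payoff 582) won't mimic when 582 ≥ 2725 − 242·k*, i.e. k* ≥ 8.86.
Both must hold, so k* = max(8.86, 6.93) = 8.86. The high-risk type's constraint binds.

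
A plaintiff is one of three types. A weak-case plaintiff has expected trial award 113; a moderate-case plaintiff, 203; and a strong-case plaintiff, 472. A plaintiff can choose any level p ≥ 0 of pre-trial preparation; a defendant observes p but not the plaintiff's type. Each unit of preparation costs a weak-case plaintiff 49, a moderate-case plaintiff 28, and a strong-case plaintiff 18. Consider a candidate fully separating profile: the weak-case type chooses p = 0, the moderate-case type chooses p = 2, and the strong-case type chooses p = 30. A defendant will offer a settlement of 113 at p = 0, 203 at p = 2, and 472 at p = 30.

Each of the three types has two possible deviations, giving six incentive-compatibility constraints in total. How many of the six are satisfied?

Weak-case (own payoff 113): to p=2 gives 203 − 49×2 = 105 → no gain ✓; to p=30 gives 472 − 49×30 = -998 → no gain ✓.
Strong-case (own payoff 472 − 18×30 = -68): to p=0 gives 113 → profitable ✗; to p=2 gives 203 − 18×2 = 167 → profitable ✗.
Moderate-case (own payoff 203 − 28×2 = 147): to p=0 gives 113 → no gain ✓; to p=30 gives 472 − 28×30 = -368 → no gain ✓.
4 of the 6 constraints hold; not an equilibrium.

4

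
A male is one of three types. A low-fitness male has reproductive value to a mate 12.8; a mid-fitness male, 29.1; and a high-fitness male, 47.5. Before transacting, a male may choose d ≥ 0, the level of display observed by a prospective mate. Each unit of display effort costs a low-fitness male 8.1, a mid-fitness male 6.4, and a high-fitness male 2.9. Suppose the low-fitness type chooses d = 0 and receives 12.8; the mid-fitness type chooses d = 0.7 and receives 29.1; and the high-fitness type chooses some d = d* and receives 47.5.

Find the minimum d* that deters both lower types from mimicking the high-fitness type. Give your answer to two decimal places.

4.28

Low-fitness type (on-path payoff 12.8) won't mimic when 12.8 ≥ 47.5 − 8.1·d*, i.e. d* ≥ 4.28.
Mid-fitness type (on-path payoff 29.1 − 6.4×0.7 = 24.62) won't mimic when 24.62 ≥ 47.5 − 6.4·d*, i.e. d* ≥ 3.58.
Both must hold, so d* = max(4.28, 3.58) = 4.28. The low-fitness type's constraint binds.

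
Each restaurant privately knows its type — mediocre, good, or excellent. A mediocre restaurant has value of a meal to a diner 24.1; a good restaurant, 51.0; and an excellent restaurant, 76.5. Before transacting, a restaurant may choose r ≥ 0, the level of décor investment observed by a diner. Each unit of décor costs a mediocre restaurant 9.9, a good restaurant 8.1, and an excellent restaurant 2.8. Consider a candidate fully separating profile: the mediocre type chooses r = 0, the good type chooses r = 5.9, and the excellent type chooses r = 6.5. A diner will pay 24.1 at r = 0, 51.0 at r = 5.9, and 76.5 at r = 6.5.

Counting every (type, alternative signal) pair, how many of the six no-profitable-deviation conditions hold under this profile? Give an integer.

4

Good (own payoff 51.0 − 8.1×5.9 = 3.21): to r=0 gives 24.1 → profitable ✗; to r=6.5 gives 76.5 − 8.1×6.5 = 23.85 → profitable ✗.
Excellent (own payoff 76.5 − 2.8×6.5 = 58.3): to r=0 gives 24.1 → no gain ✓; to r=5.9 gives 51.0 − 2.8×5.9 = 34.48 → no gain ✓.
Mediocre (own payoff 24.1): to r=5.9 gives 51.0 − 9.9×5.9 = -7.41 → no gain ✓; to r=6.5 gives 76.5 − 9.9×6.5 = 12.15 → no gain ✓.
4 of the 6 constraints hold; not an equilibrium.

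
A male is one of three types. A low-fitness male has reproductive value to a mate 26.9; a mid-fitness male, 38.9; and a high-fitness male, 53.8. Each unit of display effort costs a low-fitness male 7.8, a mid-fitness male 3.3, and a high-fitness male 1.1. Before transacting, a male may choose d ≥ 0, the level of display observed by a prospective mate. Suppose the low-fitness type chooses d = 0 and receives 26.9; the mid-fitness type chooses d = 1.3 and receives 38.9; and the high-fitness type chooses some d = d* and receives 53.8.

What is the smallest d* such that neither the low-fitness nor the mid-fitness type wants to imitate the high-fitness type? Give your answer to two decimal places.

Low-fitness type (on-path payoff 26.9) won't mimic when 26.9 ≥ 53.8 − 7.8·d*, i.e. d* ≥ 3.45.
Mid-fitness type (on-path payoff 38.9 − 3.3×1.3 = 34.61) won't mimic when 34.61 ≥ 53.8 − 3.3·d*, i.e. d* ≥ 5.82.
Both must hold, so d* = max(3.45, 5.82) = 5.82. The mid-fitness type's constraint binds.

5.82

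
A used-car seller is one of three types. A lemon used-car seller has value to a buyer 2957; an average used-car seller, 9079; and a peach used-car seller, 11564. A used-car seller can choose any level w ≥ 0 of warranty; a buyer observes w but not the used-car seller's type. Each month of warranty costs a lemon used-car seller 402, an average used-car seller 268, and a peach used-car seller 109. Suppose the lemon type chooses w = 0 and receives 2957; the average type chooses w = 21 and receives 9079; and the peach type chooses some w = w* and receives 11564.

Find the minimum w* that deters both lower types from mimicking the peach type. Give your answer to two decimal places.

30.27

Average type (on-path payoff 9079 − 268×21 = 3451) won't mimic when 3451 ≥ 11564 − 268·w*, i.e. w* ≥ 30.27.
Lemon type (on-path payoff 2957) won't mimic when 2957 ≥ 11564 − 402·w*, i.e. w* ≥ 21.41.
Both must hold, so w* = max(21.41, 30.27) = 30.27. The average type's constraint binds.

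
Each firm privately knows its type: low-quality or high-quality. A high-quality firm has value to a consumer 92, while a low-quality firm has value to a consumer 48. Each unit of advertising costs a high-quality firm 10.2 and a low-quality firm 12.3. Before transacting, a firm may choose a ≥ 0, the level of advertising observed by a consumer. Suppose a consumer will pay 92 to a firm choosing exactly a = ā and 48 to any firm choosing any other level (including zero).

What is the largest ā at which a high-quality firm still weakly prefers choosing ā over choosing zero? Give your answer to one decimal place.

Choosing ā yields the high-quality type 92 − 10.2·ā; choosing zero yields 48.
The high-quality type is indifferent at 92 − 10.2·ā = 48, i.e. ā = (92 − 48) / 10.2 ≈ 4.3.
For any ā above 4.3 the high-quality type would rather pool at zero, so separation collapses.

4.3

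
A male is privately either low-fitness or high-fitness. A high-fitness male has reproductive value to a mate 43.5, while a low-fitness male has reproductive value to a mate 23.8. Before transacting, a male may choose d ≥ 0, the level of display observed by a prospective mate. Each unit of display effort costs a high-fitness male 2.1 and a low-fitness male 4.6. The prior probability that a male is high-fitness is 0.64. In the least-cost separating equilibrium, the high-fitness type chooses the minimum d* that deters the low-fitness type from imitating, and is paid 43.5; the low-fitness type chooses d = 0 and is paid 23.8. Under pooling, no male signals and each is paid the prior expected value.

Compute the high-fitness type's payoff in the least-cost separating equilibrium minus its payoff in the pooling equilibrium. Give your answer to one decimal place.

Least-cost separating signal: d* solves 23.8 = 43.5 − 4.6·d*, so d* = (43.5 − 23.8)/4.6 ≈ 4.2826.
High-fitness type's separating payoff: 43.5 − 2.1 × d* = 43.5 − 2.1 × (43.5 − 23.8)/4.6 = 43.5 − 41.37/4.6 ≈ 34.507.
Pooling payoff: 0.64 × 43.5 + 0.36 × 23.8 = 36.408.
Difference: 34.507 − 36.408 = -1.901, i.e. -1.9 to one decimal place.
The high-fitness type would prefer the pooling outcome.

-1.9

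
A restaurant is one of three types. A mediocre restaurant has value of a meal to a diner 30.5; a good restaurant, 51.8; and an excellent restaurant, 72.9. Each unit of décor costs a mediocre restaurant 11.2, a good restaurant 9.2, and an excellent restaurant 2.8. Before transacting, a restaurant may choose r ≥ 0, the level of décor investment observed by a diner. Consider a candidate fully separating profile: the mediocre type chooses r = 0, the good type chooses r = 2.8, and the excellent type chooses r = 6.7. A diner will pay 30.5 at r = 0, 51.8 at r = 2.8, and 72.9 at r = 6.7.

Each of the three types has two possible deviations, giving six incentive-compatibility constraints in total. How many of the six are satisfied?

5

Mediocre (own payoff 30.5): to r=2.8 gives 51.8 − 11.2×2.8 = 20.44 → no gain ✓; to r=6.7 gives 72.9 − 11.2×6.7 = -2.14 → no gain ✓.
Excellent (own payoff 72.9 − 2.8×6.7 = 54.14): to r=0 gives 30.5 → no gain ✓; to r=2.8 gives 51.8 − 2.8×2.8 = 43.96 → no gain ✓.
Good (own payoff 51.8 − 9.2×2.8 = 26.04): to r=0 gives 30.5 → profitable ✗; to r=6.7 gives 72.9 − 9.2×6.7 = 11.26 → no gain ✓.
5 of the 6 constraints hold; not an equilibrium.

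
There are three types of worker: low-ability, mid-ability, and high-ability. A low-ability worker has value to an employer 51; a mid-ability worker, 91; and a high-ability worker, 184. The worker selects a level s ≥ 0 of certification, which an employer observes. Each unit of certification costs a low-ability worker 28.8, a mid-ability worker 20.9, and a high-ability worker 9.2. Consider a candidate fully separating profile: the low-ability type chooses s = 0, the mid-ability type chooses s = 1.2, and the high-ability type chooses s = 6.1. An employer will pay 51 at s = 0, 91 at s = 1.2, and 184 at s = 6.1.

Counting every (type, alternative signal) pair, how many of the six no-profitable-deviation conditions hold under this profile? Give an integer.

5

Mid-ability (own payoff 91 − 20.9×1.2 = 65.92): to s=0 gives 51 → no gain ✓; to s=6.1 gives 184 − 20.9×6.1 = 56.51 → no gain ✓.
Low-ability (own payoff 51): to s=1.2 gives 91 − 28.8×1.2 = 56.44 → profitable ✗; to s=6.1 gives 184 − 28.8×6.1 = 8.32 → no gain ✓.
High-ability (own payoff 184 − 9.2×6.1 = 127.88): to s=0 gives 51 → no gain ✓; to s=1.2 gives 91 − 9.2×1.2 = 79.96 → no gain ✓.
5 of the 6 constraints hold; not an equilibrium.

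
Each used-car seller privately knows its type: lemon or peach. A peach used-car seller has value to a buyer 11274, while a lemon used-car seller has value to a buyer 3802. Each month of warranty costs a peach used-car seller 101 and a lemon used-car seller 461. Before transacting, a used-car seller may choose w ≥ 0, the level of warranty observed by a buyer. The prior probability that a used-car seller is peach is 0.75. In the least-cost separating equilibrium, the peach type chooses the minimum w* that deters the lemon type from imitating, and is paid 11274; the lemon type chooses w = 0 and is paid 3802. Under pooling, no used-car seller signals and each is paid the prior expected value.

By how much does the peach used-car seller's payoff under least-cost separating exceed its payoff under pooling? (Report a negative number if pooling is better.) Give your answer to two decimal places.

230.97

Least-cost separating signal: w* solves 3802 = 11274 − 461·w*, so w* = (11274 − 3802)/461 ≈ 16.2082.
Peach type's separating payoff: 11274 − 101 × w* = 11274 − 101 × (11274 − 3802)/461 = 11274 − 754672/461 ≈ 9636.9675.
Pooling payoff: 0.75 × 11274 + 0.25 × 3802 = 9406.
Difference: 9636.9675 − 9406 = 230.9675, i.e. 230.97 to two decimal places.
The peach type prefers to separate.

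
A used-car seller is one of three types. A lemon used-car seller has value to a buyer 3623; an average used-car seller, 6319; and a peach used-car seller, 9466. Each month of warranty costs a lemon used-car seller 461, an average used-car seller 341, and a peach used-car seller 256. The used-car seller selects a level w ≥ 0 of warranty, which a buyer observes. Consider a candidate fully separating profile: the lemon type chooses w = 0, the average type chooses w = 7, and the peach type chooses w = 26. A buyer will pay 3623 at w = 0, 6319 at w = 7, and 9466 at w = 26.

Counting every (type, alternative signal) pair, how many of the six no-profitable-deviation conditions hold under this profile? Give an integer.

4

Peach (own payoff 9466 − 256×26 = 2810): to w=0 gives 3623 → profitable ✗; to w=7 gives 6319 − 256×7 = 4527 → profitable ✗.
Lemon (own payoff 3623): to w=7 gives 6319 − 461×7 = 3092 → no gain ✓; to w=26 gives 9466 − 461×26 = -2520 → no gain ✓.
Average (own payoff 6319 − 341×7 = 3932): to w=0 gives 3623 → no gain ✓; to w=26 gives 9466 − 341×26 = 600 → no gain ✓.
4 of the 6 constraints hold; not an equilibrium.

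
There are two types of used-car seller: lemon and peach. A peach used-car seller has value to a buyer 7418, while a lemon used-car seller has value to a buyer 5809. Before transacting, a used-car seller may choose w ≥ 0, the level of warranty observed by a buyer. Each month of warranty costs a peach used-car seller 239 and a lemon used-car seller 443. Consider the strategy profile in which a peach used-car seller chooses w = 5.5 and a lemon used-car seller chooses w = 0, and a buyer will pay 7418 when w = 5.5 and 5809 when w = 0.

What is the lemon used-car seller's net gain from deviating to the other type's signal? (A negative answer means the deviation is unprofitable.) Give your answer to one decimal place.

-827.5

Playing w = 0 the lemon used-car seller receives 5809.
Deviating to w = 5.5 brings payment 7418 at cost 443 × 5.5 = 2436.5, netting 4981.5.
Gain from deviating: 4981.5 − 5809 = -827.5.
The gain is negative, so the lemon type's incentive-compatibility constraint is satisfied.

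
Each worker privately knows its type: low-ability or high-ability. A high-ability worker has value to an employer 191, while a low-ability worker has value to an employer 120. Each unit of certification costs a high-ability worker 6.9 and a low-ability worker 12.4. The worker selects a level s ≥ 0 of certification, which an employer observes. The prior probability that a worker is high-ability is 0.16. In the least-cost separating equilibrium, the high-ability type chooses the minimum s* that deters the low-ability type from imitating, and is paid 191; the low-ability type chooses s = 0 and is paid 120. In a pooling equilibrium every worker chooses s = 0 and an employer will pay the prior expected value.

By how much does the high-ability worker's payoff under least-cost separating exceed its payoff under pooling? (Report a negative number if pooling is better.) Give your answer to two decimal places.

Least-cost separating signal: s* solves 120 = 191 − 12.4·s*, so s* = (191 − 120)/12.4 ≈ 5.7258.
High-ability type's separating payoff: 191 − 6.9 × s* = 191 − 6.9 × (191 − 120)/12.4 = 191 − 489.9/12.4 ≈ 151.4919.
Pooling payoff: 0.16 × 191 + 0.84 × 120 = 131.36.
Difference: 151.4919 − 131.36 = 20.1319, i.e. 20.13 to two decimal places.
The high-ability type prefers to separate.

20.13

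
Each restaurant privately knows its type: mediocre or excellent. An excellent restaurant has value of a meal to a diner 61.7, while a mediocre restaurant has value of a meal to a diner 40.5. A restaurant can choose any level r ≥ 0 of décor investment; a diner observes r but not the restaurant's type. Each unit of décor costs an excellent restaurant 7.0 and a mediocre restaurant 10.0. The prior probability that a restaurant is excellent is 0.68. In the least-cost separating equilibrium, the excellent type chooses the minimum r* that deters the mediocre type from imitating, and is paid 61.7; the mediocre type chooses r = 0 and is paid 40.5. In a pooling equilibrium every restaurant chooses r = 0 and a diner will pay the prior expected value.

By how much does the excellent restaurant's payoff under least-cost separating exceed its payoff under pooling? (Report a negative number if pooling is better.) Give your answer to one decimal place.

-8.1

Least-cost separating signal: r* solves 40.5 = 61.7 − 10.0·r*, so r* = (61.7 − 40.5)/10.0 = 2.12.
Excellent type's separating payoff: 61.7 − 7.0 × r* = 61.7 − 7.0 × (61.7 − 40.5)/10.0 = 61.7 − 148.4/10.0 = 46.86.
Pooling payoff: 0.68 × 61.7 + 0.32 × 40.5 = 54.916.
Difference: 46.86 − 54.916 = -8.056, i.e. -8.1 to one decimal place.
The excellent type would prefer the pooling outcome.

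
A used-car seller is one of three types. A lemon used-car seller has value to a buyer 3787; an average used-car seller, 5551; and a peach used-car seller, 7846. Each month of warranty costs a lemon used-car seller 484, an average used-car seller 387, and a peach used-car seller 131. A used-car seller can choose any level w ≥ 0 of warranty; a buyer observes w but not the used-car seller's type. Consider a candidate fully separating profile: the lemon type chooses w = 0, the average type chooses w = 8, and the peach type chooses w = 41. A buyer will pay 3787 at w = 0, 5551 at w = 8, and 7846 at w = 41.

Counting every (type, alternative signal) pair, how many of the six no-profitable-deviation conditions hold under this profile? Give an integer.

Lemon (own payoff 3787): to w=8 gives 5551 − 484×8 = 1679 → no gain ✓; to w=41 gives 7846 − 484×41 = -11998 → no gain ✓.
Average (own payoff 5551 − 387×8 = 2455): to w=0 gives 3787 → profitable ✗; to w=41 gives 7846 − 387×41 = -8021 → no gain ✓.
Peach (own payoff 7846 − 131×41 = 2475): to w=0 gives 3787 → profitable ✗; to w=8 gives 5551 − 131×8 = 4503 → profitable ✗.
3 of the 6 constraints hold; not an equilibrium.

3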